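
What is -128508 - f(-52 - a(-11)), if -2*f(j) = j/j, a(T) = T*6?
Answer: -257015/2 ≈ -1.2851e+5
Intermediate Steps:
a(T) = 6*T
f(j) = -½ (f(j) = -j/(2*j) = -½*1 = -½)
-128508 - f(-52 - a(-11)) = -128508 - 1*(-½) = -128508 + ½ = -257015/2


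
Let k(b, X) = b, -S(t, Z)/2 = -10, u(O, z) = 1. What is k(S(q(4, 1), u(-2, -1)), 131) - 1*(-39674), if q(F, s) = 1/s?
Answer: 39694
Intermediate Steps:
S(t, Z) = 20 (S(t, Z) = -2*(-10) = 20)
k(S(q(4, 1), u(-2, -1)), 131) - 1*(-39674) = 20 - 1*(-39674) = 20 + 39674 = 39694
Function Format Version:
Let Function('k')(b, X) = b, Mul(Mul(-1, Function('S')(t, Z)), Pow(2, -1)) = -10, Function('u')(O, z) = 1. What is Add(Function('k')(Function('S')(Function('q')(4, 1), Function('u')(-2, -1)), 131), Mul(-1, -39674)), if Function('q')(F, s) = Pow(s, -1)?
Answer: 39694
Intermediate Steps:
Function('S')(t, Z) = 20 (Function('S')(t, Z) = Mul(-2, -10) = 20)
Add(Function('k')(Function('S')(Function('q')(4, 1), Function('u')(-2, -1)), 131), Mul(-1, -39674)) = Add(20, Mul(-1, -39674)) = Add(20, 39674) = 39694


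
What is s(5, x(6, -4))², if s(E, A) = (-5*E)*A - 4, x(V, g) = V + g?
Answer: 2916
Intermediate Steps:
s(E, A) = -4 - 5*A*E (s(E, A) = -5*A*E - 4 = -4 - 5*A*E)
s(5, x(6, -4))² = (-4 - 5*(6 - 4)*5)² = (-4 - 5*2*5)² = (-4 - 50)² = (-54)² = 2916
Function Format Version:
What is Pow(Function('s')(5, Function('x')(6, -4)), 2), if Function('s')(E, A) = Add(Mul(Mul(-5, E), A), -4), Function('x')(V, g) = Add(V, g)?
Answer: 2916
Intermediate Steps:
Function('s')(E, A) = Add(-4, Mul(-5, A, E)) (Function('s')(E, A) = Add(Mul(-5, A, E), -4) = Add(-4, Mul(-5, A, E)))
Pow(Function('s')(5, Function('x')(6, -4)), 2) = Pow(Add(-4, Mul(-5, Add(6, -4), 5)), 2) = Pow(Add(-4, Mul(-5, 2, 5)), 2) = Pow(Add(-4, -50), 2) = Pow(-54, 2) = 2916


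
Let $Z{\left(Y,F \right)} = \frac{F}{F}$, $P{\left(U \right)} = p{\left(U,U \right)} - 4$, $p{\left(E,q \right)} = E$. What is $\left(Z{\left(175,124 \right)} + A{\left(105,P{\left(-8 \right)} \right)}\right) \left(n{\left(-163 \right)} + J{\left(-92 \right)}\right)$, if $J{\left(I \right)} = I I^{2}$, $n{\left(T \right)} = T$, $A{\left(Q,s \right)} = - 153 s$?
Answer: $-1430749287$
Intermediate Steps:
$P{\left(U \right)} = -4 + U$ ($P{\left(U \right)} = U - 4 = -4 + U$)
$Z{\left(Y,F \right)} = 1$
$J{\left(I \right)} = I^{3}$
$\left(Z{\left(175,124 \right)} + A{\left(105,P{\left(-8 \right)} \right)}\right) \left(n{\left(-163 \right)} + J{\left(-92 \right)}\right) = \left(1 - 153 \left(-4 - 8\right)\right) \left(-163 + \left(-92\right)^{3}\right) = \left(1 - -1836\right) \left(-163 - 778688\right) = \left(1 + 1836\right) \left(-778851\right) = 1837 \left(-778851\right) = -1430749287$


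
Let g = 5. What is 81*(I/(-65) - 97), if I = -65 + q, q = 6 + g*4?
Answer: -39042/5 ≈ -7808.4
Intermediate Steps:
q = 26 (q = 6 + 5*4 = 6 + 20 = 26)
I = -39 (I = -65 + 26 = -39)
81*(I/(-65) - 97) = 81*(-39/(-65) - 97) = 81*(-39*(-1/65) - 97) = 81*(⅗ - 97) = 81*(-482/5) = -39042/5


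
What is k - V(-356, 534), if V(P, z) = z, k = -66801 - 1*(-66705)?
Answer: -630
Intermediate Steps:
k = -96 (k = -66801 + 66705 = -96)
k - V(-356, 534) = -96 - 1*534 = -96 - 534 = -630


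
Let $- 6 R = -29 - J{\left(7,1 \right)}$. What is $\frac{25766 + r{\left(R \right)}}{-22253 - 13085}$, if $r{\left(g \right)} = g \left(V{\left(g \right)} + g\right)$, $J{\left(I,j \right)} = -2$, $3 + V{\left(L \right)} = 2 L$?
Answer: $- \frac{103253}{141352} \approx -0.73047$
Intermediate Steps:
$V{\left(L \right)} = -3 + 2 L$
$R = \frac{9}{2}$ ($R = - \frac{-29 - -2}{6} = - \frac{-29 + 2}{6} = \left(- \frac{1}{6}\right) \left(-27\right) = \frac{9}{2} \approx 4.5$)
$r{\left(g \right)} = g \left(-3 + 3 g\right)$ ($r{\left(g \right)} = g \left(\left(-3 + 2 g\right) + g\right) = g \left(-3 + 3 g\right)$)
$\frac{25766 + r{\left(R \right)}}{-22253 - 13085} = \frac{25766 + 3 \cdot \frac{9}{2} \left(-1 + \frac{9}{2}\right)}{-22253 - 13085} = \frac{25766 + 3 \cdot \frac{9}{2} \cdot \frac{7}{2}}{-35338} = \left(25766 + \frac{189}{4}\right) \left(- \frac{1}{35338}\right) = \frac{103253}{4} \left(- \frac{1}{35338}\right) = - \frac{103253}{141352}$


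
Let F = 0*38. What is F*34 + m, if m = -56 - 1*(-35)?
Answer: -21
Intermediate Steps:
F = 0
m = -21 (m = -56 + 35 = -21)
F*34 + m = 0*34 - 21 = 0 - 21 = -21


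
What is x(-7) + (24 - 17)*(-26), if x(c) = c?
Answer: -189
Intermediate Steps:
x(-7) + (24 - 17)*(-26) = -7 + (24 - 17)*(-26) = -7 + 7*(-26) = -7 - 182 = -189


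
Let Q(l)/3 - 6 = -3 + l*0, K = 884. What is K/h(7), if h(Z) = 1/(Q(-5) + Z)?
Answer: 14144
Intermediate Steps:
Q(l) = 9 (Q(l) = 18 + 3*(-3 + l*0) = 18 + 3*(-3 + 0) = 18 + 3*(-3) = 18 - 9 = 9)
h(Z) = 1/(9 + Z)
K/h(7) = 884/(1/(9 + 7)) = 884/(1/16) = 884*16 = 14144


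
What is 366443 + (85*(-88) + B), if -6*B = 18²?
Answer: 358909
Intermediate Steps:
B = -54 (B = -⅙*18² = -⅙*324 = -54)
366443 + (85*(-88) + B) = 366443 + (85*(-88) - 54) = 366443 + (-7480 - 54) = 366443 - 7534 = 358909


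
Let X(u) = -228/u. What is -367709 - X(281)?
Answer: -103326001/281 ≈ -3.6771e+5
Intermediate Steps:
-367709 - X(281) = -367709 - (-228)/281 = -367709 - 1*(-228/281) = -367709 + 228/281 = -103326001/281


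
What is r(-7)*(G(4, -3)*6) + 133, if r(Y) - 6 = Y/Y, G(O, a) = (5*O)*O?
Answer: 3493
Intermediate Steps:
G(O, a) = 5*O**2
r(Y) = 7 (r(Y) = 6 + Y/Y = 6 + 1 = 7)
r(-7)*(G(4, -3)*6) + 133 = 7*((5*4**2)*6) + 133 = 7*((5*16)*6) + 133 = 7*(80*6) + 133 = 7*480 + 133 = 3360 + 133 = 3493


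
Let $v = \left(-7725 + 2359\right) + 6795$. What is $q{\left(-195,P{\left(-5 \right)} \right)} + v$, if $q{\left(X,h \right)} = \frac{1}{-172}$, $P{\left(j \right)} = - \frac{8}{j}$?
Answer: $\frac{245787}{172} \approx 1429.0$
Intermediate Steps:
$q{\left(X,h \right)} = - \frac{1}{172}$
$v = 1429$ ($v = -5366 + 6795 = 1429$)
$q{\left(-195,P{\left(-5 \right)} \right)} + v = - \frac{1}{172} + 1429 = \frac{245787}{172}$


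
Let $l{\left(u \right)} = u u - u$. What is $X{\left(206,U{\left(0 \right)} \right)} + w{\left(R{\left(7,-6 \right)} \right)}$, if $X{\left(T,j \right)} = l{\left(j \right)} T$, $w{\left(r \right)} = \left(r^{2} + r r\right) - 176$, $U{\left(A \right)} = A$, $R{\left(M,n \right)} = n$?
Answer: $-104$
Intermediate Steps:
$l{\left(u \right)} = u^{2} - u$
$w{\left(r \right)} = -176 + 2 r^{2}$ ($w{\left(r \right)} = \left(r^{2} + r^{2}\right) - 176 = 2 r^{2} - 176 = -176 + 2 r^{2}$)
$X{\left(T,j \right)} = T j \left(-1 + j\right)$ ($X{\left(T,j \right)} = j \left(-1 + j\right) T = T j \left(-1 + j\right)$)
$X{\left(206,U{\left(0 \right)} \right)} + w{\left(R{\left(7,-6 \right)} \right)} = 206 \cdot 0 \left(-1 + 0\right) - \left(176 - 2 \left(-6\right)^{2}\right) = 206 \cdot 0 \left(-1\right) + \left(-176 + 2 \cdot 36\right) = 0 + \left(-176 + 72\right) = 0 - 104 = -104$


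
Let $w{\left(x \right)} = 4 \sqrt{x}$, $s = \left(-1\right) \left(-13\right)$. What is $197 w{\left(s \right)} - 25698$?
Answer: $-25698 + 788 \sqrt{13} \approx -22857.0$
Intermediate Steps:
$s = 13$
$197 w{\left(s \right)} - 25698 = 197 \cdot 4 \sqrt{13} - 25698 = 788 \sqrt{13} - 25698 = -25698 + 788 \sqrt{13}$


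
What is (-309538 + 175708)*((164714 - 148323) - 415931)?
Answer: 53470438200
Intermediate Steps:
(-309538 + 175708)*((164714 - 148323) - 415931) = -133830*(16391 - 415931) = -133830*(-399540) = 53470438200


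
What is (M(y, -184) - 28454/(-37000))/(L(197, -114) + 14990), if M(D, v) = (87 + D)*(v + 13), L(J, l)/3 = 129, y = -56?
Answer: -98054273/284474500 ≈ -0.34469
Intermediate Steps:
L(J, l) = 387 (L(J, l) = 3*129 = 387)
M(D, v) = (13 + v)*(87 + D) (M(D, v) = (87 + D)*(13 + v) = (13 + v)*(87 + D))
(M(y, -184) - 28454/(-37000))/(L(197, -114) + 14990) = ((1131 + 13*(-56) + 87*(-184) - 56*(-184)) - 28454/(-37000))/(387 + 14990) = ((1131 - 728 - 16008 + 10304) - 28454*(-1/37000))/15377 = (-5301 + 14227/18500)*(1/15377) = -98054273/18500*1/15377 = -98054273/284474500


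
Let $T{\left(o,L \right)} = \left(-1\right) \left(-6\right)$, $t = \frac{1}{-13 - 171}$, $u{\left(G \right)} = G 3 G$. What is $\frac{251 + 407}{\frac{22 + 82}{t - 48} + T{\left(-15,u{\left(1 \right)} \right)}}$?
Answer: $\frac{2906057}{16931} \approx 171.64$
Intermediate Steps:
$u{\left(G \right)} = 3 G^{2}$ ($u{\left(G \right)} = 3 G G = 3 G^{2}$)
$t = - \frac{1}{184}$ ($t = \frac{1}{-184} = - \frac{1}{184} \approx -0.0054348$)
$T{\left(o,L \right)} = 6$
$\frac{251 + 407}{\frac{22 + 82}{t - 48} + T{\left(-15,u{\left(1 \right)} \right)}} = \frac{251 + 407}{\frac{22 + 82}{- \frac{1}{184} - 48} + 6} = \frac{658}{\frac{104}{- \frac{8833}{184}} + 6} = \frac{658}{104 \left(- \frac{184}{8833}\right) + 6} = \frac{658}{- \frac{19136}{8833} + 6} = \frac{658}{\frac{33862}{8833}} = 658 \cdot \frac{8833}{33862} = \frac{2906057}{16931}$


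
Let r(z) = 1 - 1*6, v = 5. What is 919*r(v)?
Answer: -4595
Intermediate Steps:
r(z) = -5 (r(z) = 1 - 6 = -5)
919*r(v) = 919*(-5) = -4595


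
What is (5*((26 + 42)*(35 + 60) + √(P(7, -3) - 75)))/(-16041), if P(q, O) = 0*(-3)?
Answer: -32300/16041 - 25*I*√3/16041 ≈ -2.0136 - 0.0026994*I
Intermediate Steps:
P(q, O) = 0
(5*((26 + 42)*(35 + 60) + √(P(7, -3) - 75)))/(-16041) = (5*((26 + 42)*(35 + 60) + √(0 - 75)))/(-16041) = (5*(68*95 + √(-75)))*(-1/16041) = (5*(6460 + 5*I*√3))*(-1/16041) = (32300 + 25*I*√3)*(-1/16041) = -32300/16041 - 25*I*√3/16041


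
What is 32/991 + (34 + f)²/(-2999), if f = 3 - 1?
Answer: -1188368/2972009 ≈ -0.39985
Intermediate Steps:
f = 2
32/991 + (34 + f)²/(-2999) = 32/991 + (34 + 2)²/(-2999) = 32*(1/991) + 36²*(-1/2999) = 32/991 + 1296*(-1/2999) = 32/991 - 1296/2999 = -1188368/2972009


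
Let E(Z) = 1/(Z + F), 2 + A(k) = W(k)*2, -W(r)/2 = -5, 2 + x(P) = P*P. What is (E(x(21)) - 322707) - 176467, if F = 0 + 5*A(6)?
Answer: -264063045/529 ≈ -4.9917e+5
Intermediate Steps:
x(P) = -2 + P² (x(P) = -2 + P*P = -2 + P²)
W(r) = 10 (W(r) = -2*(-5) = 10)
A(k) = 18 (A(k) = -2 + 10*2 = -2 + 20 = 18)
F = 90 (F = 0 + 5*18 = 0 + 90 = 90)
E(Z) = 1/(90 + Z) (E(Z) = 1/(Z + 90) = 1/(90 + Z))
(E(x(21)) - 322707) - 176467 = (1/(90 + (-2 + 21²)) - 322707) - 176467 = (1/(90 + (-2 + 441)) - 322707) - 176467 = (1/(90 + 439) - 322707) - 176467 = (1/529 - 322707) - 176467 = -170712002/529 - 176467 = -264063045/529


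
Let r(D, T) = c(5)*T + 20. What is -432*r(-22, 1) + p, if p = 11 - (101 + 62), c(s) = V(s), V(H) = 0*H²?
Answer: -8792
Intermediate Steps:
V(H) = 0
c(s) = 0
r(D, T) = 20 (r(D, T) = 0*T + 20 = 0 + 20 = 20)
p = -152 (p = 11 - 1*163 = 11 - 163 = -152)
-432*r(-22, 1) + p = -432*20 - 152 = -8640 - 152 = -8792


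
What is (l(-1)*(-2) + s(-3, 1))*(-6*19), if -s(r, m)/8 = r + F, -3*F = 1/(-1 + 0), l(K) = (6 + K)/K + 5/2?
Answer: -3002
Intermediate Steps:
l(K) = 5/2 + (6 + K)/K (l(K) = (6 + K)/K + 5*(½) = (6 + K)/K + 5/2 = 5/2 + (6 + K)/K)
F = ⅓ (F = -1/(3*(-1 + 0)) = -⅓/(-1) = -⅓*(-1) = ⅓ ≈ 0.33333)
s(r, m) = -8/3 - 8*r (s(r, m) = -8*(r + ⅓) = -8*(⅓ + r) = -8/3 - 8*r)
(l(-1)*(-2) + s(-3, 1))*(-6*19) = ((7/2 + 6/(-1))*(-2) + (-8/3 - 8*(-3)))*(-6*19) = ((7/2 + 6*(-1))*(-2) + (-8/3 + 24))*(-114) = ((7/2 - 6)*(-2) + 64/3)*(-114) = (-5/2*(-2) + 64/3)*(-114) = (5 + 64/3)*(-114) = (79/3)*(-114) = -3002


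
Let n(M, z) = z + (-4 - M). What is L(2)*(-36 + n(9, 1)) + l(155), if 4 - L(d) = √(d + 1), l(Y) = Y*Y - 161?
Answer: 23672 + 48*√3 ≈ 23755.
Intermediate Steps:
l(Y) = -161 + Y² (l(Y) = Y² - 161 = -161 + Y²)
L(d) = 4 - √(1 + d) (L(d) = 4 - √(d + 1) = 4 - √(1 + d))
n(M, z) = -4 + z - M
L(2)*(-36 + n(9, 1)) + l(155) = (4 - √(1 + 2))*(-36 + (-4 + 1 - 1*9)) + (-161 + 155²) = (4 - √3)*(-36 + (-4 + 1 - 9)) + (-161 + 24025) = (4 - √3)*(-36 - 12) + 23864 = (4 - √3)*(-48) + 23864 = (-192 + 48*√3) + 23864 = 23672 + 48*√3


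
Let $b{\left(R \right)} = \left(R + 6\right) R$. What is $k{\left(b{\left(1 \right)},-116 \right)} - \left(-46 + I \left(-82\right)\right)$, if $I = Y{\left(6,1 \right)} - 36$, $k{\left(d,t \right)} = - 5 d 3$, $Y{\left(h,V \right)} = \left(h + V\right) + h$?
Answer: $-1945$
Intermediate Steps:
$b{\left(R \right)} = R \left(6 + R\right)$ ($b{\left(R \right)} = \left(6 + R\right) R = R \left(6 + R\right)$)
$Y{\left(h,V \right)} = V + 2 h$ ($Y{\left(h,V \right)} = \left(V + h\right) + h = V + 2 h$)
$k{\left(d,t \right)} = - 15 d$
$I = -23$ ($I = \left(1 + 2 \cdot 6\right) - 36 = \left(1 + 12\right) - 36 = 13 - 36 = -23$)
$k{\left(b{\left(1 \right)},-116 \right)} - \left(-46 + I \left(-82\right)\right) = - 15 \cdot 1 \left(6 + 1\right) - \left(-46 - -1886\right) = - 15 \cdot 1 \cdot 7 - \left(-46 + 1886\right) = \left(-15\right) 7 - 1840 = -105 - 1840 = -1945$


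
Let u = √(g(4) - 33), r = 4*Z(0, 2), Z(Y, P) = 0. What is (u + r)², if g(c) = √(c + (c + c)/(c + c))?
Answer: -33 + √5 ≈ -30.764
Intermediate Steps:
g(c) = √(1 + c) (g(c) = √(c + (2*c)/((2*c))) = √(c + (2*c)*(1/(2*c))) = √(c + 1) = √(1 + c))
r = 0 (r = 4*0 = 0)
u = √(-33 + √5) (u = √(√(1 + 4) - 33) = √(√5 - 33) = √(-33 + √5) ≈ 5.5465*I)
(u + r)² = (√(-33 + √5) + 0)² = (√(-33 + √5))² = -33 + √5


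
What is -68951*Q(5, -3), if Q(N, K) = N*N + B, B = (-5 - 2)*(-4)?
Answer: -3654403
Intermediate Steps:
B = 28 (B = -7*(-4) = 28)
Q(N, K) = 28 + N² (Q(N, K) = N*N + 28 = N² + 28 = 28 + N²)
-68951*Q(5, -3) = -68951*(28 + 5²) = -68951*(28 + 25) = -68951*53 = -3654403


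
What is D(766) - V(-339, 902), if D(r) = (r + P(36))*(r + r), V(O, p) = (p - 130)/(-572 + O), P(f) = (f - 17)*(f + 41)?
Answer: 3110909080/911 ≈ 3.4148e+6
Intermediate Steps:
P(f) = (-17 + f)*(41 + f)
V(O, p) = (-130 + p)/(-572 + O)
D(r) = 2*r*(1463 + r) (D(r) = (r + (-697 + 36² + 24*36))*(r + r) = (r + (-697 + 1296 + 864))*(2*r) = (r + 1463)*(2*r) = (1463 + r)*(2*r) = 2*r*(1463 + r))
D(766) - V(-339, 902) = 2*766*(1463 + 766) - (-130 + 902)/(-572 - 339) = 2*766*2229 - 772/(-911) = 3414828 - (-1)*772/911 = 3414828 - 1*(-772/911) = 3414828 + 772/911 = 3110909080/911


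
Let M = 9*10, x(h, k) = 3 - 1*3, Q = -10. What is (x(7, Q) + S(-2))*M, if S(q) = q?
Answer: -180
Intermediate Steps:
x(h, k) = 0 (x(h, k) = 3 - 3 = 0)
M = 90
(x(7, Q) + S(-2))*M = (0 - 2)*90 = -2*90 = -180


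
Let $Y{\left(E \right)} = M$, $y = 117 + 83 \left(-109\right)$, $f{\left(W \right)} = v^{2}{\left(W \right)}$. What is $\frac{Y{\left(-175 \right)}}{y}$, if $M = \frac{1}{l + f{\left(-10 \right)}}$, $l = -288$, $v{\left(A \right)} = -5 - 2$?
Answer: $\frac{1}{2134270} \approx 4.6854 \cdot 10^{-7}$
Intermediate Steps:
$v{\left(A \right)} = -7$ ($v{\left(A \right)} = -5 - 2 = -7$)
$f{\left(W \right)} = 49$ ($f{\left(W \right)} = \left(-7\right)^{2} = 49$)
$y = -8930$ ($y = 117 - 9047 = -8930$)
$M = - \frac{1}{239}$ ($M = \frac{1}{-288 + 49} = \frac{1}{-239} = - \frac{1}{239} \approx -0.0041841$)
$Y{\left(E \right)} = - \frac{1}{239}$
$\frac{Y{\left(-175 \right)}}{y} = - \frac{1}{239 \left(-8930\right)} = \left(- \frac{1}{239}\right) \left(- \frac{1}{8930}\right) = \frac{1}{2134270}$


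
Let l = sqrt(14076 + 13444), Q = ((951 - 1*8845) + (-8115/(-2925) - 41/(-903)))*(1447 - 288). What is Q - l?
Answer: -536817303016/58695 - 8*sqrt(430) ≈ -9.1460e+6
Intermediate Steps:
Q = -536817303016/58695 (Q = ((951 - 8845) + (-8115*(-1/2925) - 41*(-1/903)))*1159 = (-7894 + (541/195 + 41/903))*1159 = (-7894 + 165506/58695)*1159 = -463172824/58695*1159 = -536817303016/58695 ≈ -9.1459e+6)
l = 8*sqrt(430) (l = sqrt(27520) = 8*sqrt(430) ≈ 165.89)
Q - l = -536817303016/58695 - 8*sqrt(430)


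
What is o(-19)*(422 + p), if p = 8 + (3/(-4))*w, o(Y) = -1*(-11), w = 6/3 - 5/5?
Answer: 18887/4 ≈ 4721.8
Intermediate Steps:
w = 1 (w = 6*(1/3) - 5*1/5 = 2 - 1 = 1)
o(Y) = 11
p = 29/4 (p = 8 + (3/(-4))*1 = 8 + (3*(-1/4))*1 = 8 - 3/4*1 = 8 - 3/4 = 29/4 ≈ 7.2500)
o(-19)*(422 + p) = 11*(422 + 29/4) = 11*(1717/4) = 18887/4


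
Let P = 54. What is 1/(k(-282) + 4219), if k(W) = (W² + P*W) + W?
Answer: 1/68233 ≈ 1.4656e-5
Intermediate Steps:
k(W) = W² + 55*W (k(W) = (W² + 54*W) + W = W² + 55*W)
1/(k(-282) + 4219) = 1/(-282*(55 - 282) + 4219) = 1/(-282*(-227) + 4219) = 1/(64014 + 4219) = 1/68233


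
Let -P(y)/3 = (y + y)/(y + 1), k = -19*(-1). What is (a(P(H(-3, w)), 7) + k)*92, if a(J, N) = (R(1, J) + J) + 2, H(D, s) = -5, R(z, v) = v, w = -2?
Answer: 552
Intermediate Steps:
k = 19
P(y) = -6*y/(1 + y) (P(y) = -3*(y + y)/(y + 1) = -3*2*y/(1 + y) = -6*y/(1 + y))
a(J, N) = 2 + 2*J (a(J, N) = (J + J) + 2 = 2*J + 2 = 2 + 2*J)
(a(P(H(-3, w)), 7) + k)*92 = ((2 + 2*(-6*(-5)/(1 - 5))) + 19)*92 = ((2 + 2*(-6*(-5)/(-4))) + 19)*92 = ((2 + 2*(-6*(-5)*(-1/4))) + 19)*92 = ((2 + 2*(-15/2)) + 19)*92 = ((2 - 15) + 19)*92 = (-13 + 19)*92 = 6*92 = 552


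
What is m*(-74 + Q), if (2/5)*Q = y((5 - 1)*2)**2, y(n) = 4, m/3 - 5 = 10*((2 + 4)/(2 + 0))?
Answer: -3570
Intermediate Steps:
m = 105 (m = 15 + 3*(10*((2 + 4)/(2 + 0))) = 15 + 3*(10*(6/2)) = 15 + 3*(10*(6*(1/2))) = 15 + 3*(10*3) = 15 + 3*30 = 15 + 90 = 105)
Q = 40 (Q = (5/2)*4**2 = (5/2)*16 = 40)
m*(-74 + Q) = 105*(-74 + 40) = 105*(-34) = -3570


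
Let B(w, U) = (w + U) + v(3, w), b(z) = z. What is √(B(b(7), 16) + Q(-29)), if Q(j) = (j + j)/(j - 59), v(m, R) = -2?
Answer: √10483/22 ≈ 4.6539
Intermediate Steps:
Q(j) = 2*j/(-59 + j) (Q(j) = (2*j)/(-59 + j) = 2*j/(-59 + j))
B(w, U) = -2 + U + w (B(w, U) = (w + U) - 2 = (U + w) - 2 = -2 + U + w)
√(B(b(7), 16) + Q(-29)) = √((-2 + 16 + 7) + 2*(-29)/(-59 - 29)) = √(21 + 2*(-29)/(-88)) = √(21 + 2*(-29)*(-1/88)) = √(21 + 29/44) = √(953/44) = √10483/22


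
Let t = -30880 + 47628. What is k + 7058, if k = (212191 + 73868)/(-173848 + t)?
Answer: 1108525741/157100 ≈ 7056.2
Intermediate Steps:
t = 16748
k = -286059/157100 (k = (212191 + 73868)/(-173848 + 16748) = 286059/(-157100) = 286059*(-1/157100) = -286059/157100 ≈ -1.8209)
k + 7058 = -286059/157100 + 7058 = 1108525741/157100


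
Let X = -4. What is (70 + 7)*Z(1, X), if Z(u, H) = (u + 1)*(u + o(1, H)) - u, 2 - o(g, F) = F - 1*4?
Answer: 1617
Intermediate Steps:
o(g, F) = 6 - F (o(g, F) = 2 - (F - 1*4) = 2 - (F - 4) = 2 - (-4 + F) = 2 + (4 - F) = 6 - F)
Z(u, H) = -u + (1 + u)*(6 + u - H) (Z(u, H) = (u + 1)*(u + (6 - H)) - u = (1 + u)*(6 + u - H) - u = -u + (1 + u)*(6 + u - H))
(70 + 7)*Z(1, X) = (70 + 7)*(6 + 1² - 1*(-4) - 1*1*(-6 - 4)) = 77*(6 + 1 + 4 - 1*1*(-10)) = 77*(6 + 1 + 4 + 10) = 77*21 = 1617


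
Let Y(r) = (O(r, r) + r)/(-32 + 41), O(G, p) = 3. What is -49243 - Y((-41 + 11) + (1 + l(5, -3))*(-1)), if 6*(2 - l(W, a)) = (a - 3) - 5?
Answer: -2658931/54 ≈ -49239.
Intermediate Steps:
l(W, a) = 10/3 - a/6 (l(W, a) = 2 - ((a - 3) - 5)/6 = 2 - ((-3 + a) - 5)/6 = 2 - (-8 + a)/6 = 2 + (4/3 - a/6) = 10/3 - a/6)
Y(r) = 1/3 + r/9 (Y(r) = (3 + r)/(-32 + 41) = (3 + r)/9 = (3 + r)*(1/9) = 1/3 + r/9)
-49243 - Y((-41 + 11) + (1 + l(5, -3))*(-1)) = -49243 - (1/3 + ((-41 + 11) + (1 + (10/3 - 1/6*(-3)))*(-1))/9) = -49243 - (1/3 + (-30 + (1 + (10/3 + 1/2))*(-1))/9) = -49243 - (1/3 + (-30 + (1 + 23/6)*(-1))/9) = -49243 - (1/3 + (-30 + (29/6)*(-1))/9) = -49243 - (1/3 + (-30 - 29/6)/9) = -49243 - (1/3 + (1/9)*(-209/6)) = -49243 - (1/3 - 209/54) = -49243 - 1*(-191/54) = -49243 + 191/54 = -2658931/54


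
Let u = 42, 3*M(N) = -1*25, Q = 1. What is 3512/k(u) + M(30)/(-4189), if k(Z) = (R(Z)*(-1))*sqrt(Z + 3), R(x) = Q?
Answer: 25/12567 - 3512*sqrt(5)/15 ≈ -523.54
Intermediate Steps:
R(x) = 1
M(N) = -25/3 (M(N) = (-1*25)/3 = (1/3)*(-25) = -25/3)
k(Z) = -sqrt(3 + Z) (k(Z) = (1*(-1))*sqrt(Z + 3) = -sqrt(3 + Z))
3512/k(u) + M(30)/(-4189) = 3512/((-sqrt(3 + 42))) - 25/3/(-4189) = 3512/((-sqrt(45))) - 25/3*(-1/4189) = 3512/((-3*sqrt(5))) + 25/12567 = 3512*(-sqrt(5)/15) + 25/12567 = -3512*sqrt(5)/15 + 25/12567 = 25/12567 - 3512*sqrt(5)/15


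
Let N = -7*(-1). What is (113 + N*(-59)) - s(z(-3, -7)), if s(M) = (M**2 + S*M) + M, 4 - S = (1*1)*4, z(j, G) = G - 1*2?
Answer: -372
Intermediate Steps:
z(j, G) = -2 + G (z(j, G) = G - 2 = -2 + G)
N = 7
S = 0 (S = 4 - 1*1*4 = 4 - 4 = 0)
s(M) = M + M**2 (s(M) = (M**2 + 0*M) + M = (M**2 + 0) + M = M**2 + M = M + M**2)
(113 + N*(-59)) - s(z(-3, -7)) = (113 + 7*(-59)) - (-2 - 7)*(1 + (-2 - 7)) = (113 - 413) - (-9)*(1 - 9) = -300 - (-9)*(-8) = -300 - 1*72 = -300 - 72 = -372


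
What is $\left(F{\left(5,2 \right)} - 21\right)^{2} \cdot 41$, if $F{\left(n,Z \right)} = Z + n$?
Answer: $8036$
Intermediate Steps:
$\left(F{\left(5,2 \right)} - 21\right)^{2} \cdot 41 = \left(\left(2 + 5\right) - 21\right)^{2} \cdot 41 = \left(7 - 21\right)^{2} \cdot 41 = \left(-14\right)^{2} \cdot 41 = 196 \cdot 41 = 8036$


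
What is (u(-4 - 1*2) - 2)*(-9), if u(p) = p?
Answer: 72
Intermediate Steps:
(u(-4 - 1*2) - 2)*(-9) = ((-4 - 1*2) - 2)*(-9) = ((-4 - 2) - 2)*(-9) = (-6 - 2)*(-9) = -8*(-9) = 72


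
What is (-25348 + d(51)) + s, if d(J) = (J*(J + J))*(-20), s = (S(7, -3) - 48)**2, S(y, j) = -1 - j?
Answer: -127272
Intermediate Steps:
s = 2116 (s = ((-1 - 1*(-3)) - 48)**2 = ((-1 + 3) - 48)**2 = (2 - 48)**2 = (-46)**2 = 2116)
d(J) = -40*J**2 (d(J) = (J*(2*J))*(-20) = (2*J**2)*(-20) = -40*J**2)
(-25348 + d(51)) + s = (-25348 - 40*51**2) + 2116 = (-25348 - 40*2601) + 2116 = (-25348 - 104040) + 2116 = -129388 + 2116 = -127272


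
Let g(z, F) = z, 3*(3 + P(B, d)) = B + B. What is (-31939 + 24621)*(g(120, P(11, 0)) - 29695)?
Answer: 216429850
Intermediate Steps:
P(B, d) = -3 + 2*B/3 (P(B, d) = -3 + (B + B)/3 = -3 + (2*B)/3 = -3 + 2*B/3)
(-31939 + 24621)*(g(120, P(11, 0)) - 29695) = (-31939 + 24621)*(120 - 29695) = -7318*(-29575) = 216429850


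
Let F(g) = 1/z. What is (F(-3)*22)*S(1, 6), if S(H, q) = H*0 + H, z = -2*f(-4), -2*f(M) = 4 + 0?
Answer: 11/2 ≈ 5.5000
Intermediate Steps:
f(M) = -2 (f(M) = -(4 + 0)/2 = -1/2*4 = -2)
z = 4 (z = -2*(-2) = 4)
S(H, q) = H (S(H, q) = 0 + H = H)
F(g) = 1/4
(F(-3)*22)*S(1, 6) = ((1/4)*22)*1 = (11/2)*1 = 11/2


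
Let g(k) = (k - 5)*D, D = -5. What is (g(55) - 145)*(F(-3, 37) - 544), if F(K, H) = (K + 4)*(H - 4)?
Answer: 201845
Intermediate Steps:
F(K, H) = (-4 + H)*(4 + K) (F(K, H) = (4 + K)*(-4 + H) = (-4 + H)*(4 + K))
g(k) = 25 - 5*k (g(k) = (k - 5)*(-5) = (-5 + k)*(-5) = 25 - 5*k)
(g(55) - 145)*(F(-3, 37) - 544) = ((25 - 5*55) - 145)*((-16 - 4*(-3) + 4*37 + 37*(-3)) - 544) = ((25 - 275) - 145)*((-16 + 12 + 148 - 111) - 544) = (-250 - 145)*(33 - 544) = -395*(-511) = 201845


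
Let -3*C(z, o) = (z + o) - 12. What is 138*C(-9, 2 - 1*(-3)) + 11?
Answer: 747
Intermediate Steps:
C(z, o) = 4 - o/3 - z/3 (C(z, o) = -((z + o) - 12)/3 = -((o + z) - 12)/3 = -(-12 + o + z)/3 = 4 - o/3 - z/3)
138*C(-9, 2 - 1*(-3)) + 11 = 138*(4 - (2 - 1*(-3))/3 - ⅓*(-9)) + 11 = 138*(4 - (2 + 3)/3 + 3) + 11 = 138*(4 - ⅓*5 + 3) + 11 = 138*(4 - 5/3 + 3) + 11 = 138*(16/3) + 11 = 736 + 11 = 747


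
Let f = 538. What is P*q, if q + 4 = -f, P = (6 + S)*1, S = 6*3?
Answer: -13008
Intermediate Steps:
S = 18
P = 24 (P = (6 + 18)*1 = 24*1 = 24)
q = -542 (q = -4 - 1*538 = -4 - 538 = -542)
P*q = 24*(-542) = -13008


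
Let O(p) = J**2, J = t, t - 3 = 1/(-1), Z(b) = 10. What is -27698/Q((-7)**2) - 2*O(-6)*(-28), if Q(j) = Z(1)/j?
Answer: -677481/5 ≈ -1.3550e+5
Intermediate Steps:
t = 2 (t = 3 + 1/(-1) = 3 - 1 = 2)
J = 2
Q(j) = 10/j
O(p) = 4 (O(p) = 2**2 = 4)
-27698/Q((-7)**2) - 2*O(-6)*(-28) = -27698/(10/((-7)**2)) - 2*4*(-28) = -27698/(10/49) - 8*(-28) = -27698/(10*(1/49)) + 224 = -27698/10/49 + 224 = -27698*49/10 + 224 = -678601/5 + 224 = -677481/5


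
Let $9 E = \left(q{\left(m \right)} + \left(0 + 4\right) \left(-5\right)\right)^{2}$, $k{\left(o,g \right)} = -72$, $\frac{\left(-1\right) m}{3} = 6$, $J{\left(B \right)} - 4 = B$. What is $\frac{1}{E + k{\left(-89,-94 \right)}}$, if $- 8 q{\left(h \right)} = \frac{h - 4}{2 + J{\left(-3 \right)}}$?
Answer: $- \frac{1296}{40871} \approx -0.03171$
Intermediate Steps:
$J{\left(B \right)} = 4 + B$
$m = -18$ ($m = \left(-3\right) 6 = -18$)
$q{\left(h \right)} = \frac{1}{6} - \frac{h}{24}$ ($q{\left(h \right)} = - \frac{\left(h - 4\right) \frac{1}{2 + \left(4 - 3\right)}}{8} = - \frac{\left(-4 + h\right) \frac{1}{2 + 1}}{8} = - \frac{\left(-4 + h\right) \frac{1}{3}}{8} = - \frac{- \frac{4}{3} + \frac{h}{3}}{8} = \frac{1}{6} - \frac{h}{24}$)
$E = \frac{52441}{1296}$ ($E = \frac{\left(\left(\frac{1}{6} - - \frac{3}{4}\right) + \left(0 + 4\right) \left(-5\right)\right)^{2}}{9} = \frac{\left(\left(\frac{1}{6} + \frac{3}{4}\right) + 4 \left(-5\right)\right)^{2}}{9} = \frac{\left(\frac{11}{12} - 20\right)^{2}}{9} = \frac{\left(- \frac{229}{12}\right)^{2}}{9} = \frac{1}{9} \cdot \frac{52441}{144} = \frac{52441}{1296} \approx 40.464$)
$\frac{1}{E + k{\left(-89,-94 \right)}} = \frac{1}{\frac{52441}{1296} - 72} = \frac{1}{- \frac{40871}{1296}} = - \frac{1296}{40871}$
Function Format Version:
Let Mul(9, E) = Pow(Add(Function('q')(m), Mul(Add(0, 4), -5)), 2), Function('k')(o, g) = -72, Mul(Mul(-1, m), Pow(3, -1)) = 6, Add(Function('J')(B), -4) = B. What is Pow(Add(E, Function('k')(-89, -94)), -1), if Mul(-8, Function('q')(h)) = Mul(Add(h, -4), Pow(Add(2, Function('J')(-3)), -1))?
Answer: Rational(-1296, 40871) ≈ -0.031710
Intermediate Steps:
Function('J')(B) = Add(4, B)
m = -18 (m = Mul(-3, 6) = -18)
Function('q')(h) = Add(Rational(1, 6), Mul(Rational(-1, 24), h)) (Function('q')(h) = Mul(Rational(-1, 8), Mul(Add(h, -4), Pow(Add(2, Add(4, -3)), -1))) = Mul(Rational(-1, 8), Mul(Add(-4, h), Pow(Add(2, 1), -1))) = Mul(Rational(-1, 8), Mul(Add(-4, h), Pow(3, -1))) = Mul(Rational(-1, 8), Mul(Add(-4, h), Rational(1, 3))) = Mul(Rational(-1, 8), Add(Rational(-4, 3), Mul(Rational(1, 3), h))) = Add(Rational(1, 6), Mul(Rational(-1, 24), h)))
E = Rational(52441, 1296) (E = Mul(Rational(1, 9), Pow(Add(Add(Rational(1, 6), Mul(Rational(-1, 24), -18)), Mul(Add(0, 4), -5)), 2)) = Mul(Rational(1, 9), Pow(Add(Add(Rational(1, 6), Rational(3, 4)), Mul(4, -5)), 2)) = Mul(Rational(1, 9), Pow(Add(Rational(11, 12), -20), 2)) = Mul(Rational(1, 9), Pow(Rational(-229, 12), 2)) = Mul(Rational(1, 9), Rational(52441, 144)) = Rational(52441, 1296) ≈ 40.464)
Pow(Add(E, Function('k')(-89, -94)), -1) = Pow(Add(Rational(52441, 1296), -72), -1) = Pow(Rational(-40871, 1296), -1) = Rational(-1296, 40871)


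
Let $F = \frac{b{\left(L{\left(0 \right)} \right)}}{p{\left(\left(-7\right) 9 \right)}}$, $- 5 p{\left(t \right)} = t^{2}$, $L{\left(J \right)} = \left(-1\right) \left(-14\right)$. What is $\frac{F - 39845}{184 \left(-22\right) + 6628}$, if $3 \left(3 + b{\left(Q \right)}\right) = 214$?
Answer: $- \frac{23721772}{1536003} \approx -15.444$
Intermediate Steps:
$L{\left(J \right)} = 14$
$b{\left(Q \right)} = \frac{205}{3}$ ($b{\left(Q \right)} = -3 + \frac{1}{3} \cdot 214 = -3 + \frac{214}{3} = \frac{205}{3}$)
$p{\left(t \right)} = - \frac{t^{2}}{5}$
$F = - \frac{1025}{11907}$ ($F = \frac{205}{3 \left(- \frac{\left(\left(-7\right) 9\right)^{2}}{5}\right)} = \frac{205}{3 \left(- \frac{\left(-63\right)^{2}}{5}\right)} = \frac{205}{3 \left(\left(- \frac{1}{5}\right) 3969\right)} = \frac{205}{3 \left(- \frac{3969}{5}\right)} = \frac{205}{3} \left(- \frac{5}{3969}\right) = - \frac{1025}{11907} \approx -0.086084$)
$\frac{F - 39845}{184 \left(-22\right) + 6628} = \frac{- \frac{1025}{11907} - 39845}{184 \left(-22\right) + 6628} = - \frac{474435440}{11907 \left(-4048 + 6628\right)} = - \frac{474435440}{11907 \cdot 2580} = \left(- \frac{474435440}{11907}\right) \frac{1}{2580} = - \frac{23721772}{1536003}$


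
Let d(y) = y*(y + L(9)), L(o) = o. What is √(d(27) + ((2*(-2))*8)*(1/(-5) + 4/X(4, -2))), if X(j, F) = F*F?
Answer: 26*√35/5 ≈ 30.764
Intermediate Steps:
X(j, F) = F²
d(y) = y*(9 + y) (d(y) = y*(y + 9) = y*(9 + y))
√(d(27) + ((2*(-2))*8)*(1/(-5) + 4/X(4, -2))) = √(27*(9 + 27) + ((2*(-2))*8)*(1/(-5) + 4/((-2)²))) = √(27*36 + (-4*8)*(1*(-⅕) + 4/4)) = √(972 - 32*(-⅕ + 4*(¼))) = √(972 - 32*(-⅕ + 1)) = √(972 - 32*⅘) = √(972 - 128/5) = √(4732/5) = 26*√35/5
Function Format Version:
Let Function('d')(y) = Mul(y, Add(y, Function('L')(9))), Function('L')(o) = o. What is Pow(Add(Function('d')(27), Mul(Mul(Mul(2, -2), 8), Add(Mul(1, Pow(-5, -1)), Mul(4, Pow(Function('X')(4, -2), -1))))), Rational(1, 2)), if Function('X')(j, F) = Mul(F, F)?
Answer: Mul(Rational(26, 5), Pow(35, Rational(1, 2))) ≈ 30.764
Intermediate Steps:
Function('X')(j, F) = Pow(F, 2)
Function('d')(y) = Mul(y, Add(9, y)) (Function('d')(y) = Mul(y, Add(y, 9)) = Mul(y, Add(9, y)))
Pow(Add(Function('d')(27), Mul(Mul(Mul(2, -2), 8), Add(Mul(1, Pow(-5, -1)), Mul(4, Pow(Function('X')(4, -2), -1))))), Rational(1, 2)) = Pow(Add(Mul(27, Add(9, 27)), Mul(Mul(Mul(2, -2), 8), Add(Mul(1, Pow(-5, -1)), Mul(4, Pow(Pow(-2, 2), -1))))), Rational(1, 2)) = Pow(Add(Mul(27, 36), Mul(Mul(-4, 8), Add(Mul(1, Rational(-1, 5)), Mul(4, Pow(4, -1))))), Rational(1, 2)) = Pow(Add(972, Mul(-32, Add(Rational(-1, 5), Mul(4, Rational(1, 4))))), Rational(1, 2)) = Pow(Add(972, Mul(-32, Add(Rational(-1, 5), 1))), Rational(1, 2)) = Pow(Add(972, Mul(-32, Rational(4, 5))), Rational(1, 2)) = Pow(Add(972, Rational(-128, 5)), Rational(1, 2)) = Pow(Rational(4732, 5), Rational(1, 2)) = Mul(Rational(26, 5), Pow(35, Rational(1, 2)))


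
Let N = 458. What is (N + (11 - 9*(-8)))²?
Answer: 292681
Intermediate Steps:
(N + (11 - 9*(-8)))² = (458 + (11 - 9*(-8)))² = (458 + (11 + 72))² = (458 + 83)² = 541² = 292681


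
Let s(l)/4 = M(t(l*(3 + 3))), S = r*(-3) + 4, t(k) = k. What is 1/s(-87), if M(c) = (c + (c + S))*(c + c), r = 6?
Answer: 1/4418208 ≈ 2.2634e-7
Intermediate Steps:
S = -14 (S = 6*(-3) + 4 = -18 + 4 = -14)
M(c) = 2*c*(-14 + 2*c) (M(c) = (c + (c - 14))*(c + c) = (c + (-14 + c))*(2*c) = (-14 + 2*c)*(2*c) = 2*c*(-14 + 2*c))
s(l) = 96*l*(-7 + 6*l) (s(l) = 4*(4*(l*(3 + 3))*(-7 + l*(3 + 3))) = 4*(4*(l*6)*(-7 + l*6)) = 4*(4*(6*l)*(-7 + 6*l)) = 4*(24*l*(-7 + 6*l)) = 96*l*(-7 + 6*l))
1/s(-87) = 1/(96*(-87)*(-7 + 6*(-87))) = 1/(96*(-87)*(-7 - 522)) = 1/(96*(-87)*(-529)) = 1/4418208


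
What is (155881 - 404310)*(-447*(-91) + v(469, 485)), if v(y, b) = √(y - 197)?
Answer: -10105346433 - 993716*√17 ≈ -1.0109e+10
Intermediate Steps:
v(y, b) = √(-197 + y)
(155881 - 404310)*(-447*(-91) + v(469, 485)) = (155881 - 404310)*(-447*(-91) + √(-197 + 469)) = -248429*(40677 + √272) = -248429*(40677 + 4*√17) = -10105346433 - 993716*√17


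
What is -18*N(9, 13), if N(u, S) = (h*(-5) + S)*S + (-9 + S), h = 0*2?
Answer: -3114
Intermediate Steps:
h = 0
N(u, S) = -9 + S + S² (N(u, S) = (0*(-5) + S)*S + (-9 + S) = (0 + S)*S + (-9 + S) = S*S + (-9 + S) = S² + (-9 + S) = -9 + S + S²)
-18*N(9, 13) = -18*(-9 + 13 + 13²) = -18*(-9 + 13 + 169) = -18*173 = -3114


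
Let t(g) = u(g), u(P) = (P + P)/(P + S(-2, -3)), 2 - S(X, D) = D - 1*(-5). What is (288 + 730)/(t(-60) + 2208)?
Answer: 509/1105 ≈ 0.46063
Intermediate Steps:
S(X, D) = -3 - D (S(X, D) = 2 - (D - 1*(-5)) = 2 - (D + 5) = 2 - (5 + D) = 2 + (-5 - D) = -3 - D)
u(P) = 2 (u(P) = (P + P)/(P + (-3 - 1*(-3))) = (2*P)/(P + (-3 + 3)) = (2*P)/(P + 0) = (2*P)/P = 2)
t(g) = 2
(288 + 730)/(t(-60) + 2208) = (288 + 730)/(2 + 2208) = 1018/2210 = 1018*(1/2210) = 509/1105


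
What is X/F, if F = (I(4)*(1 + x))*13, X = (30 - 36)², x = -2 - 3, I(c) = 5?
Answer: -9/65 ≈ -0.13846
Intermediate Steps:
x = -5
X = 36 (X = (-6)² = 36)
F = -260 (F = (5*(1 - 5))*13 = (5*(-4))*13 = -20*13 = -260)
X/F = 36/(-260) = 36*(-1/260) = -9/65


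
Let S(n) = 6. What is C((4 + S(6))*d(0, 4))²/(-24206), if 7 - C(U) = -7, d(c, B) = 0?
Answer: -2/247 ≈ -0.0080972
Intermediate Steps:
C(U) = 14 (C(U) = 7 - 1*(-7) = 7 + 7 = 14)
C((4 + S(6))*d(0, 4))²/(-24206) = 14²/(-24206) = 196*(-1/24206) = -2/247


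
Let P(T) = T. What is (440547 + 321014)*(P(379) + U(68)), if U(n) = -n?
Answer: 236845471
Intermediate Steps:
(440547 + 321014)*(P(379) + U(68)) = (440547 + 321014)*(379 - 1*68) = 761561*(379 - 68) = 761561*311 = 236845471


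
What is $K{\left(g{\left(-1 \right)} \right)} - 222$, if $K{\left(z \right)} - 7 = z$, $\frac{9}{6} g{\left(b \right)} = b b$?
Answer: $- \frac{643}{3} \approx -214.33$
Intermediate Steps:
$g{\left(b \right)} = \frac{2 b^{2}}{3}$ ($g{\left(b \right)} = \frac{2 b b}{3} = \frac{2 b^{2}}{3}$)
$K{\left(z \right)} = 7 + z$
$K{\left(g{\left(-1 \right)} \right)} - 222 = \left(7 + \frac{2 \left(-1\right)^{2}}{3}\right) - 222 = \left(7 + \frac{2}{3} \cdot 1\right) - 222 = \left(7 + \frac{2}{3}\right) - 222 = \frac{23}{3} - 222 = - \frac{643}{3}$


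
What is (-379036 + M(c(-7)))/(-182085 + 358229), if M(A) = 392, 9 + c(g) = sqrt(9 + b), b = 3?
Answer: -94661/44036 ≈ -2.1496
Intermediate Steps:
c(g) = -9 + 2*sqrt(3) (c(g) = -9 + sqrt(9 + 3) = -9 + sqrt(12) = -9 + 2*sqrt(3))
(-379036 + M(c(-7)))/(-182085 + 358229) = (-379036 + 392)/(-182085 + 358229) = -378644/176144 = -378644*1/176144 = -94661/44036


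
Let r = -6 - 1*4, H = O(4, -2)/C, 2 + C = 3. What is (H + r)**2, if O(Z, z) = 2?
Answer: 64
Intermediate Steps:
C = 1 (C = -2 + 3 = 1)
H = 2 (H = 2/1 = 2*1 = 2)
r = -10 (r = -6 - 4 = -10)
(H + r)**2 = (2 - 10)**2 = (-8)**2 = 64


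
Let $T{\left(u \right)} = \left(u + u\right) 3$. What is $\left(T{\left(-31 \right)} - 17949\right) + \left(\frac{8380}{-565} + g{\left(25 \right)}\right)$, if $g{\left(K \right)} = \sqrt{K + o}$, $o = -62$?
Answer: $- \frac{2050931}{113} + i \sqrt{37} \approx -18150.0 + 6.0828 i$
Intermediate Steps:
$T{\left(u \right)} = 6 u$ ($T{\left(u \right)} = 2 u 3 = 6 u$)
$g{\left(K \right)} = \sqrt{-62 + K}$ ($g{\left(K \right)} = \sqrt{K - 62} = \sqrt{-62 + K}$)
$\left(T{\left(-31 \right)} - 17949\right) + \left(\frac{8380}{-565} + g{\left(25 \right)}\right) = \left(6 \left(-31\right) - 17949\right) + \left(\frac{8380}{-565} + \sqrt{-62 + 25}\right) = \left(-186 - 17949\right) + \left(8380 \left(- \frac{1}{565}\right) + \sqrt{-37}\right) = -18135 - \left(\frac{1676}{113} - i \sqrt{37}\right) = - \frac{2050931}{113} + i \sqrt{37}$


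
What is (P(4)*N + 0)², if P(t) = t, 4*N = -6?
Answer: 36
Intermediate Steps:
N = -3/2 (N = (¼)*(-6) = -3/2 ≈ -1.5000)
(P(4)*N + 0)² = (4*(-3/2) + 0)² = (-6 + 0)² = (-6)² = 36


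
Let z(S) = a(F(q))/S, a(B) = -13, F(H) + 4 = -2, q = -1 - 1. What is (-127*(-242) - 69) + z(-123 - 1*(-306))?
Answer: 5611682/183 ≈ 30665.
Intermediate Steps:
q = -2
F(H) = -6 (F(H) = -4 - 2 = -6)
z(S) = -13/S
(-127*(-242) - 69) + z(-123 - 1*(-306)) = (-127*(-242) - 69) - 13/(-123 - 1*(-306)) = (30734 - 69) - 13/(-123 + 306) = 30665 - 13/183 = 5611682/183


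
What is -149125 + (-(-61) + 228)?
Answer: -148836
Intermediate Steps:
-149125 + (-(-61) + 228) = -149125 + (-61*(-1) + 228) = -149125 + (61 + 228) = -149125 + 289 = -148836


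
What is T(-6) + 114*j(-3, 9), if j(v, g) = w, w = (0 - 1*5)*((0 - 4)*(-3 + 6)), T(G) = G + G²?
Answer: 6870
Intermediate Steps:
w = 60 (w = (0 - 5)*(-4*3) = -5*(-12) = 60)
j(v, g) = 60
T(-6) + 114*j(-3, 9) = -6*(1 - 6) + 114*60 = -6*(-5) + 6840 = 30 + 6840 = 6870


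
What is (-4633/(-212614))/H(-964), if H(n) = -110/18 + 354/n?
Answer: -10048977/2987545621 ≈ -0.0033636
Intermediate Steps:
H(n) = -55/9 + 354/n (H(n) = -110*1/18 + 354/n = -55/9 + 354/n)
(-4633/(-212614))/H(-964) = (-4633/(-212614))/(-55/9 + 354/(-964)) = (-4633*(-1/212614))/(-55/9 + 354*(-1/964)) = 4633/(212614*(-55/9 - 177/482)) = 4633/(212614*(-28103/4338)) = (4633/212614)*(-4338/28103) = -10048977/2987545621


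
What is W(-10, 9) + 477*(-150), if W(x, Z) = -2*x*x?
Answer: -71750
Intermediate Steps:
W(x, Z) = -2*x²
W(-10, 9) + 477*(-150) = -2*(-10)² + 477*(-150) = -2*100 - 71550 = -200 - 71550 = -71750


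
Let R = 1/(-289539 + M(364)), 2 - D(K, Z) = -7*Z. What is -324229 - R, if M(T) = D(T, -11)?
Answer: -93901257605/289614 ≈ -3.2423e+5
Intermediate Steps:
D(K, Z) = 2 + 7*Z (D(K, Z) = 2 - (-7)*Z = 2 + 7*Z)
M(T) = -75 (M(T) = 2 + 7*(-11) = 2 - 77 = -75)
R = -1/289614 (R = 1/(-289539 - 75) = 1/(-289614) = -1/289614 ≈ -3.4529e-6)
-324229 - R = -324229 - 1*(-1/289614) = -324229 + 1/289614 = -93901257605/289614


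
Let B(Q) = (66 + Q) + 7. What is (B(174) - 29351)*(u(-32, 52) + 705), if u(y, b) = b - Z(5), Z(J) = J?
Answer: -21886208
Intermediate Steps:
B(Q) = 73 + Q
u(y, b) = -5 + b (u(y, b) = b - 1*5 = b - 5 = -5 + b)
(B(174) - 29351)*(u(-32, 52) + 705) = ((73 + 174) - 29351)*((-5 + 52) + 705) = (247 - 29351)*(47 + 705) = -29104*752 = -21886208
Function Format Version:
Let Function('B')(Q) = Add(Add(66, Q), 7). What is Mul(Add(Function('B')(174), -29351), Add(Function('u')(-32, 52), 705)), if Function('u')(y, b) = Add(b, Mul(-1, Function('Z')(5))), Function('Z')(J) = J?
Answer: -21886208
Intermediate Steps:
Function('B')(Q) = Add(73, Q)
Function('u')(y, b) = Add(-5, b) (Function('u')(y, b) = Add(b, Mul(-1, 5)) = Add(b, -5) = Add(-5, b))
Mul(Add(Function('B')(174), -29351), Add(Function('u')(-32, 52), 705)) = Mul(Add(Add(73, 174), -29351), Add(Add(-5, 52), 705)) = Mul(Add(247, -29351), Add(47, 705)) = Mul(-29104, 752) = -21886208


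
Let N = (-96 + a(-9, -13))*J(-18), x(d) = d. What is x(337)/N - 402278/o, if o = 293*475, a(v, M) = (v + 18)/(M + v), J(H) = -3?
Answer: -1527851464/885570525 ≈ -1.7253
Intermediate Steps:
a(v, M) = (18 + v)/(M + v)
N = 6363/22 (N = (-96 + (18 - 9)/(-13 - 9))*(-3) = (-96 + 9/(-22))*(-3) = (-96 - 1/22*9)*(-3) = (-96 - 9/22)*(-3) = -2121/22*(-3) = 6363/22 ≈ 289.23)
o = 139175
x(337)/N - 402278/o = 337/(6363/22) - 402278/139175 = 337*(22/6363) - 402278*1/139175 = 7414/6363 - 402278/139175 = -1527851464/885570525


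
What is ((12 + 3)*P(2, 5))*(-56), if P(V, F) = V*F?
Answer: -8400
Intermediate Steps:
P(V, F) = F*V
((12 + 3)*P(2, 5))*(-56) = ((12 + 3)*(5*2))*(-56) = (15*10)*(-56) = 150*(-56) = -8400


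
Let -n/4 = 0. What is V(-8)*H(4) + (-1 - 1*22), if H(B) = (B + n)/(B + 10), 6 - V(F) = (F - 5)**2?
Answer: -487/7 ≈ -69.571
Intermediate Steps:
n = 0 (n = -4*0 = 0)
V(F) = 6 - (-5 + F)**2 (V(F) = 6 - (F - 5)**2 = 6 - (-5 + F)**2)
H(B) = B/(10 + B) (H(B) = (B + 0)/(B + 10) = B/(10 + B))
V(-8)*H(4) + (-1 - 1*22) = (6 - (-5 - 8)**2)*(4/(10 + 4)) + (-1 - 1*22) = (6 - 1*(-13)**2)*(4/14) + (-1 - 22) = (6 - 1*169)*(4*(1/14)) - 23 = (6 - 169)*(2/7) - 23 = -163*2/7 - 23 = -326/7 - 23 = -487/7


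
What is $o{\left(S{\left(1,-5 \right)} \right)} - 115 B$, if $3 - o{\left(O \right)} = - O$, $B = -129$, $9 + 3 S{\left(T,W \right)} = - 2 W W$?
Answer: $\frac{44455}{3} \approx 14818.0$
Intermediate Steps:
$S{\left(T,W \right)} = -3 - \frac{2 W^{2}}{3}$ ($S{\left(T,W \right)} = -3 + \frac{- 2 W W}{3} = -3 + \frac{\left(-2\right) W^{2}}{3} = -3 - \frac{2 W^{2}}{3}$)
$o{\left(O \right)} = 3 + O$ ($o{\left(O \right)} = 3 - - O = 3 + O$)
$o{\left(S{\left(1,-5 \right)} \right)} - 115 B = \left(3 - \left(3 + \frac{2 \left(-5\right)^{2}}{3}\right)\right) - -14835 = \left(3 - \frac{59}{3}\right) + 14835 = - \frac{50}{3} + 14835 = \frac{44455}{3}$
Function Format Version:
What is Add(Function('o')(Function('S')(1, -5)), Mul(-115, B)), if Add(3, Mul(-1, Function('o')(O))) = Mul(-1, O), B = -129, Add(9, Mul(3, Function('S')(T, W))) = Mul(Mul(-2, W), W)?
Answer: Rational(44455, 3) ≈ 14818.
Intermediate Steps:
Function('S')(T, W) = Add(-3, Mul(Rational(-2, 3), Pow(W, 2))) (Function('S')(T, W) = Add(-3, Mul(Rational(1, 3), Mul(Mul(-2, W), W))) = Add(-3, Mul(Rational(1, 3), Mul(-2, Pow(W, 2)))) = Add(-3, Mul(Rational(-2, 3), Pow(W, 2))))
Function('o')(O) = Add(3, O) (Function('o')(O) = Add(3, Mul(-1, Mul(-1, O))) = Add(3, O))
Add(Function('o')(Function('S')(1, -5)), Mul(-115, B)) = Add(Add(3, Add(-3, Mul(Rational(-2, 3), Pow(-5, 2)))), Mul(-115, -129)) = Add(Add(3, Add(-3, Mul(Rational(-2, 3), 25))), 14835) = Add(Add(3, Add(-3, Rational(-50, 3))), 14835) = Add(Add(3, Rational(-59, 3)), 14835) = Add(Rational(-50, 3), 14835) = Rational(44455, 3)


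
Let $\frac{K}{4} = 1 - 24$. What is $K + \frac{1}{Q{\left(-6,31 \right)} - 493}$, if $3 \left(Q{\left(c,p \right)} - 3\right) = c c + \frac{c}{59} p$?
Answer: $- \frac{2600347}{28264} \approx -92.002$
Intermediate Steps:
$K = -92$ ($K = 4 \left(1 - 24\right) = 4 \left(-23\right) = -92$)
$Q{\left(c,p \right)} = 3 + \frac{c^{2}}{3} + \frac{c p}{177}$ ($Q{\left(c,p \right)} = 3 + \frac{c c + \frac{c}{59} p}{3} = 3 + \frac{c^{2} + c \frac{1}{59} p}{3} = 3 + \frac{c^{2} + \frac{c}{59} p}{3} = 3 + \frac{c^{2} + \frac{c p}{59}}{3} = 3 + \left(\frac{c^{2}}{3} + \frac{c p}{177}\right) = 3 + \frac{c^{2}}{3} + \frac{c p}{177}$)
$K + \frac{1}{Q{\left(-6,31 \right)} - 493} = -92 + \frac{1}{\left(3 + \frac{\left(-6\right)^{2}}{3} + \frac{1}{177} \left(-6\right) 31\right) - 493} = -92 + \frac{1}{\left(3 + \frac{1}{3} \cdot 36 - \frac{62}{59}\right) - 493} = -92 + \frac{1}{\left(3 + 12 - \frac{62}{59}\right) - 493} = -92 + \frac{1}{\frac{823}{59} - 493} = -92 + \frac{1}{- \frac{28264}{59}} = -92 - \frac{59}{28264} = - \frac{2600347}{28264}$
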